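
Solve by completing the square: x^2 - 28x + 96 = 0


Start: x^2 - 28x + 96 = 0
Move constant: x^2 - 28x = -96
Half of -28 is -14, squared is 196
Add 196 to both sides: x^2 - 28x + 196 = 100
(x - 14)^2 = 100
x - 14 = ±10
x = 14 + 10 = 24 or x = 14 - 10 = 4

x = 4, x = 24


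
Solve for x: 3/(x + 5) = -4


Multiply both sides by (x + 5): 3 = -4(x + 5)
Distribute: 3 = -4x - 20
-4x = 3 + 20 = 23
x = -23/4

x = -23/4


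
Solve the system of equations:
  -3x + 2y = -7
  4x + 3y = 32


Using Cramer's rule:
Determinant D = (-3)(3) - (4)(2) = -9 - 8 = -17
Dx = (-7)(3) - (32)(2) = -21 - 64 = -85
Dy = (-3)(32) - (4)(-7) = -96 + 28 = -68
x = Dx/D = -85/-17 = 5
y = Dy/D = -68/-17 = 4

x = 5, y = 4


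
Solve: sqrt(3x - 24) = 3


Square both sides: 3x - 24 = 3^2 = 9
3x = 9 + 24 = 33
x = 11
Check: sqrt(3*11 - 24) = sqrt(9) = 3 ✓

x = 11


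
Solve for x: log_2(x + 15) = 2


Convert to exponential form: x + 15 = 2^2 = 4
x = 4 - 15 = -11
Check: log_2(-11 + 15) = log_2(4) = log_2(4) = 2 ✓

x = -11


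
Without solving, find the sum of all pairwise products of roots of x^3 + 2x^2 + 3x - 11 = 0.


By Vieta's formulas for x^3 + bx^2 + cx + d = 0:
  r1 + r2 + r3 = -b/a = -2
  r1*r2 + r1*r3 + r2*r3 = c/a = 3
  r1*r2*r3 = -d/a = 11


Sum of pairwise products = 3


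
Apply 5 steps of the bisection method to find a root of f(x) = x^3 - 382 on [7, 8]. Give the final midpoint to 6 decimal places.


f(x) = x^3 - 382
f(7) = -39 < 0
f(8) = 130 > 0

Step 1: midpoint = (7.000000 + 8.000000)/2 = 7.500000
  f(7.500000) = 39.875000
  f(mid) > 0, so root is in [7.000000, 7.500000]

Step 2: midpoint = (7.000000 + 7.500000)/2 = 7.250000
  f(7.250000) = -0.921875
  f(mid) < 0, so root is in [7.250000, 7.500000]

Step 3: midpoint = (7.250000 + 7.500000)/2 = 7.375000
  f(7.375000) = 19.130859
  f(mid) > 0, so root is in [7.250000, 7.375000]

Step 4: midpoint = (7.250000 + 7.375000)/2 = 7.312500
  f(7.312500) = 9.018799
  f(mid) > 0, so root is in [7.250000, 7.312500]

Step 5: midpoint = (7.250000 + 7.312500)/2 = 7.281250
  f(7.281250) = 4.027130
  f(mid) > 0, so root is in [7.250000, 7.281250]

midpoint = 7.281250


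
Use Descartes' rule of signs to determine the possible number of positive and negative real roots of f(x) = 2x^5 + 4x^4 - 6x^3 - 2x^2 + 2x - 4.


Descartes' rule of signs:

For positive roots, count sign changes in f(x) = 2x^5 + 4x^4 - 6x^3 - 2x^2 + 2x - 4:
Signs of coefficients: +, +, -, -, +, -
Number of sign changes: 3
Possible positive real roots: 3, 1

For negative roots, examine f(-x) = -2x^5 + 4x^4 + 6x^3 - 2x^2 - 2x - 4:
Signs of coefficients: -, +, +, -, -, -
Number of sign changes: 2
Possible negative real roots: 2, 0

Positive roots: 3 or 1; Negative roots: 2 or 0


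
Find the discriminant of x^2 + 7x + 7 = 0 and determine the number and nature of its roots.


For ax^2 + bx + c = 0, discriminant D = b^2 - 4ac
Here a = 1, b = 7, c = 7
D = (7)^2 - 4(1)(7) = 49 - 28 = 21

D = 21 > 0 but not a perfect square
The equation has 2 distinct real irrational roots.

Discriminant = 21, 2 distinct real irrational roots


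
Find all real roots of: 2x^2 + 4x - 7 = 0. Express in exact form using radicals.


Using the quadratic formula: x = (-b ± sqrt(b^2 - 4ac)) / (2a)
Here a = 2, b = 4, c = -7
Discriminant = b^2 - 4ac = 4^2 - 4(2)(-7) = 16 + 56 = 72
Since discriminant = 72 > 0, there are two real roots.
x = (-4 ± 6*sqrt(2)) / 4
Simplifying: x = (-2 ± 3*sqrt(2)) / 2
Numerically: x ≈ 1.1213 or x ≈ -3.1213

x = (-2 + 3*sqrt(2)) / 2 or x = (-2 - 3*sqrt(2)) / 2


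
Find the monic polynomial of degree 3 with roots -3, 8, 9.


A monic polynomial with roots -3, 8, 9 is:
p(x) = (x + 3)(x - 8)(x - 9)
After multiplying by (x + 3): x + 3
After multiplying by (x - 8): x^2 - 5x - 24
After multiplying by (x - 9): x^3 - 14x^2 + 21x + 216

x^3 - 14x^2 + 21x + 216


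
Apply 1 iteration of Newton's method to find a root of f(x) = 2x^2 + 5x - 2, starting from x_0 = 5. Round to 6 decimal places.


Newton's method: x_(n+1) = x_n - f(x_n)/f'(x_n)
f(x) = 2x^2 + 5x - 2
f'(x) = 4x + 5

Iteration 1:
  f(5.000000) = 73.000000
  f'(5.000000) = 25.000000
  x_1 = 5.000000 - (73.000000)/(25.000000) = 2.080000

x_1 = 2.080000


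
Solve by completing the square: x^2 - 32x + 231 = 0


Start: x^2 - 32x + 231 = 0
Move constant: x^2 - 32x = -231
Half of -32 is -16, squared is 256
Add 256 to both sides: x^2 - 32x + 256 = 25
(x - 16)^2 = 25
x - 16 = ±5
x = 16 + 5 = 21 or x = 16 - 5 = 11

x = 11, x = 21


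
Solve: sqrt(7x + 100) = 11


Square both sides: 7x + 100 = 11^2 = 121
7x = 121 - 100 = 21
x = 3
Check: sqrt(7*3 + 100) = sqrt(121) = 11 ✓

x = 3


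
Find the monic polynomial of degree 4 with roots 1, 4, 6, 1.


A monic polynomial with roots 1, 4, 6, 1 is:
p(x) = (x - 1)(x - 4)(x - 6)(x - 1)
After multiplying by (x - 1): x - 1
After multiplying by (x - 4): x^2 - 5x + 4
After multiplying by (x - 6): x^3 - 11x^2 + 34x - 24
After multiplying by (x - 1): x^4 - 12x^3 + 45x^2 - 58x + 24

x^4 - 12x^3 + 45x^2 - 58x + 24


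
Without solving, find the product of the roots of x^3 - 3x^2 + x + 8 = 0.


By Vieta's formulas for x^3 + bx^2 + cx + d = 0:
  r1 + r2 + r3 = -b/a = 3
  r1*r2 + r1*r3 + r2*r3 = c/a = 1
  r1*r2*r3 = -d/a = -8


Product = -8


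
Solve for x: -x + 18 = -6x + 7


Starting with: -x + 18 = -6x + 7
Move all x terms to left: (-1 + 6)x = 7 - 18
Simplify: 5x = -11
Divide both sides by 5: x = -11/5

x = -11/5


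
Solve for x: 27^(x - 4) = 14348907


Express both sides with the same base.
14348907 = 27^5
Since the bases match, equate exponents: x - 4 = 5
So x = 5 - (-4) = 9

x = 9


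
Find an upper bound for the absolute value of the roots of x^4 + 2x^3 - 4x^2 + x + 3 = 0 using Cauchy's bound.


Cauchy's bound: all roots r satisfy |r| <= 1 + max(|a_i/a_n|) for i = 0,...,n-1
where a_n is the leading coefficient.

Coefficients: [1, 2, -4, 1, 3]
Leading coefficient a_n = 1
Ratios |a_i/a_n|: 2, 4, 1, 3
Maximum ratio: 4
Cauchy's bound: |r| <= 1 + 4 = 5

Upper bound = 5


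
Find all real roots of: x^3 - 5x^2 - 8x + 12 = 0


Let p(x) = x^3 - 5x^2 - 8x + 12. By the rational root theorem (leading coefficient 1), any rational root is an integer divisor of 12: try ±1, ±2, ... in turn.
Test x = 1: value = 0 ✓, so (x - 1) is a factor.
Synthetic division by (x - 1): bring down 1; 1(1) - 5 = -4; (-4)(1) - 8 = -12; (-12)(1) + 12 = 0 → quotient x^2 - 4x - 12, remainder 0.
Solve the quadratic x^2 - 4x - 12 = 0: discriminant = (-4)^2 - 4(1)(-12) = 16 + 48 = 64.
sqrt(64) = 8, so x = (4 ± 8)/2: x = 6 or x = -2.

x = -2, x = 1, x = 6


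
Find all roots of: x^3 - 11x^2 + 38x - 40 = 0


Let p(x) = x^3 - 11x^2 + 38x - 40. By the rational root theorem (leading coefficient 1), any rational root is an integer divisor of 40: try ±1, ±2, ... in turn.
Test x = 1: value = -12 ≠ 0.
Test x = -1: value = -90 ≠ 0.
Test x = 2: value = 0 ✓, so (x - 2) is a factor.
Synthetic division by (x - 2): bring down 1; 1(2) - 11 = -9; (-9)(2) + 38 = 20; 20(2) - 40 = 0 → quotient x^2 - 9x + 20, remainder 0.
Solve the quadratic x^2 - 9x + 20 = 0: discriminant = (-9)^2 - 4(1)(20) = 81 - 80 = 1.
sqrt(1) = 1, so x = (9 ± 1)/2: x = 5 or x = 4.
Collecting all roots found:

x = 2, x = 4, x = 5


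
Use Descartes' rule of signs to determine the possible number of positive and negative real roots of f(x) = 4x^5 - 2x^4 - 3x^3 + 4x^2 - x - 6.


Descartes' rule of signs:

For positive roots, count sign changes in f(x) = 4x^5 - 2x^4 - 3x^3 + 4x^2 - x - 6:
Signs of coefficients: +, -, -, +, -, -
Number of sign changes: 3
Possible positive real roots: 3, 1

For negative roots, examine f(-x) = -4x^5 - 2x^4 + 3x^3 + 4x^2 + x - 6:
Signs of coefficients: -, -, +, +, +, -
Number of sign changes: 2
Possible negative real roots: 2, 0

Positive roots: 3 or 1; Negative roots: 2 or 0


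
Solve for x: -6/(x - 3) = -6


Multiply both sides by (x - 3): -6 = -6(x - 3)
Distribute: -6 = -6x + 18
-6x = -6 - 18 = -24
x = 4

x = 4


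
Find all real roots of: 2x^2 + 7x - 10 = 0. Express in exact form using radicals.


Using the quadratic formula: x = (-b ± sqrt(b^2 - 4ac)) / (2a)
Here a = 2, b = 7, c = -10
Discriminant = b^2 - 4ac = 7^2 - 4(2)(-10) = 49 + 80 = 129
Since discriminant = 129 > 0, there are two real roots.
x = (-7 ± sqrt(129)) / 4
Numerically: x ≈ 1.0895 or x ≈ -4.5895

x = (-7 + sqrt(129)) / 4 or x = (-7 - sqrt(129)) / 4


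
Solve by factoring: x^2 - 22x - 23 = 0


We need two numbers that multiply to -23 and add to -22.
Those numbers are -23 and 1 (since (-23) * 1 = -23 and (-23) + 1 = -22).
So x^2 - 22x - 23 = (x - 23)(x + 1) = 0
Setting each factor to zero: x = 23 or x = -1

x = -1, x = 23


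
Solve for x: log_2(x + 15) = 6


Convert to exponential form: x + 15 = 2^6 = 64
x = 64 - 15 = 49
Check: log_2(49 + 15) = log_2(64) = log_2(64) = 6 ✓

x = 49


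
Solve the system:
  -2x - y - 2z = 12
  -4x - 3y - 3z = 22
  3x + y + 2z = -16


Using Cramer's rule. Expand each determinant along the first row.
D  = (-2)*[(-3)*2 - (-3)*1] - (-1)*[(-4)*2 - (-3)*3] + (-2)*[(-4)*1 - (-3)*3]
  = (-2)*(-3) - (-1)*(1) + (-2)*(5) = -3
Dx = 12*[(-3)*2 - (-3)*1] - (-1)*[22*2 - (-3)*(-16)] + (-2)*[22*1 - (-3)*(-16)]
  = 12*(-3) - (-1)*(-4) + (-2)*(-26) = 12
Dy = (-2)*[22*2 - (-3)*(-16)] - 12*[(-4)*2 - (-3)*3] + (-2)*[(-4)*(-16) - 22*3]
  = (-2)*(-4) - 12*(1) + (-2)*(-2) = 0
Dz = (-2)*[(-3)*(-16) - 22*1] - (-1)*[(-4)*(-16) - 22*3] + 12*[(-4)*1 - (-3)*3]
  = (-2)*(26) - (-1)*(-2) + 12*(5) = 6
x = Dx/D = 12/-3 = -4, y = Dy/D = 0/-3 = 0, z = Dz/D = 6/-3 = -2
Check eq1: (-2)(-4) + (-1)(0) + (-2)(-2) = 12 = 12 ✓
Check eq2: (-4)(-4) + (-3)(0) + (-3)(-2) = 22 = 22 ✓
Check eq3: (3)(-4) + (1)(0) + (2)(-2) = -16 = -16 ✓

x = -4, y = 0, z = -2


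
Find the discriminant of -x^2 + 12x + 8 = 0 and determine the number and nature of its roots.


For ax^2 + bx + c = 0, discriminant D = b^2 - 4ac
Here a = -1, b = 12, c = 8
D = (12)^2 - 4(-1)(8) = 144 + 32 = 176

D = 176 > 0 but not a perfect square
The equation has 2 distinct real irrational roots.

Discriminant = 176, 2 distinct real irrational roots


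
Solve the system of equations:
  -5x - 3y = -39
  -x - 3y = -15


Using Cramer's rule:
Determinant D = (-5)(-3) - (-1)(-3) = 15 - 3 = 12
Dx = (-39)(-3) - (-15)(-3) = 117 - 45 = 72
Dy = (-5)(-15) - (-1)(-39) = 75 - 39 = 36
x = Dx/D = 72/12 = 6
y = Dy/D = 36/12 = 3

x = 6, y = 3


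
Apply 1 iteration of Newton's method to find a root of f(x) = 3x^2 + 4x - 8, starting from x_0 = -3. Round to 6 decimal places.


Newton's method: x_(n+1) = x_n - f(x_n)/f'(x_n)
f(x) = 3x^2 + 4x - 8
f'(x) = 6x + 4

Iteration 1:
  f(-3.000000) = 7.000000
  f'(-3.000000) = -14.000000
  x_1 = -3.000000 - (7.000000)/(-14.000000) = -2.500000

x_1 = -2.500000


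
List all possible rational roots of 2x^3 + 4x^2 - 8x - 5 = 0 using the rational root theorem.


Rational root theorem: possible roots are ±p/q where:
  p divides the constant term (-5): p ∈ {1, 5}
  q divides the leading coefficient (2): q ∈ {1, 2}

All possible rational roots: -5, -5/2, -1, -1/2, 1/2, 1, 5/2, 5

-5, -5/2, -1, -1/2, 1/2, 1, 5/2, 5


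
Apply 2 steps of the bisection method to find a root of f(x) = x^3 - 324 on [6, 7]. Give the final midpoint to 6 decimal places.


f(x) = x^3 - 324
f(6) = -108 < 0
f(7) = 19 > 0

Step 1: midpoint = (6.000000 + 7.000000)/2 = 6.500000
  f(6.500000) = -49.375000
  f(mid) < 0, so root is in [6.500000, 7.000000]

Step 2: midpoint = (6.500000 + 7.000000)/2 = 6.750000
  f(6.750000) = -16.453125
  f(mid) < 0, so root is in [6.750000, 7.000000]

midpoint = 6.750000


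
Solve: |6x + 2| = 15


An absolute value equation |expr| = 15 gives two cases:
Case 1: 6x + 2 = 15
  6x = 13, so x = 13/6
Case 2: 6x + 2 = -15
  6x = -17, so x = -17/6

x = -17/6, x = 13/6


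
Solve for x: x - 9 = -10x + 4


Starting with: x - 9 = -10x + 4
Move all x terms to left: (1 + 10)x = 4 + 9
Simplify: 11x = 13
Divide both sides by 11: x = 13/11

x = 13/11


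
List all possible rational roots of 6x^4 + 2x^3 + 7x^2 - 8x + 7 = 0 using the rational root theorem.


Rational root theorem: possible roots are ±p/q where:
  p divides the constant term (7): p ∈ {1, 7}
  q divides the leading coefficient (6): q ∈ {1, 2, 3, 6}

All possible rational roots: -7, -7/2, -7/3, -7/6, -1, -1/2, -1/3, -1/6, 1/6, 1/3, 1/2, 1, 7/6, 7/3, 7/2, 7

-7, -7/2, -7/3, -7/6, -1, -1/2, -1/3, -1/6, 1/6, 1/3, 1/2, 1, 7/6, 7/3, 7/2, 7


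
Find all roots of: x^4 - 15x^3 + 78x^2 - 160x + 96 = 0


Let p(x) = x^4 - 15x^3 + 78x^2 - 160x + 96. By the rational root theorem (leading coefficient 1), any rational root is an integer divisor of 96: try ±1, ±2, ... in turn.
Test x = 1: value = 0 ✓, so (x - 1) is a factor.
Synthetic division by (x - 1): bring down 1; 1(1) - 15 = -14; (-14)(1) + 78 = 64; 64(1) - 160 = -96; (-96)(1) + 96 = 0 → quotient x^3 - 14x^2 + 64x - 96, remainder 0.
Continue with the quotient x^3 - 14x^2 + 64x - 96 (candidates must divide 96; re-test x = 1 first in case it repeats).
Test x = 1: value = -45 ≠ 0.
Test x = -1: value = -175 ≠ 0.
Test x = 2: value = -16 ≠ 0.
Test x = -2: value = -288 ≠ 0.
Test x = 3: value = -3 ≠ 0.
Test x = -3: value = -441 ≠ 0.
Test x = 4: value = 0 ✓, so (x - 4) is a factor.
Synthetic division by (x - 4): bring down 1; 1(4) - 14 = -10; (-10)(4) + 64 = 24; 24(4) - 96 = 0 → quotient x^2 - 10x + 24, remainder 0.
Solve the quadratic x^2 - 10x + 24 = 0: discriminant = (-10)^2 - 4(1)(24) = 100 - 96 = 4.
sqrt(4) = 2, so x = (10 ± 2)/2: x = 6 or x = 4.
Collecting all roots found:

x = 1, x = 4 (multiplicity 2), x = 6


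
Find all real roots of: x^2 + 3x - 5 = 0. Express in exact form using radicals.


Using the quadratic formula: x = (-b ± sqrt(b^2 - 4ac)) / (2a)
Here a = 1, b = 3, c = -5
Discriminant = b^2 - 4ac = 3^2 - 4(1)(-5) = 9 + 20 = 29
Since discriminant = 29 > 0, there are two real roots.
x = (-3 ± sqrt(29)) / 2
Numerically: x ≈ 1.1926 or x ≈ -4.1926

x = (-3 + sqrt(29)) / 2 or x = (-3 - sqrt(29)) / 2


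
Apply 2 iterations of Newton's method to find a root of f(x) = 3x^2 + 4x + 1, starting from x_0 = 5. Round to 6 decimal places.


Newton's method: x_(n+1) = x_n - f(x_n)/f'(x_n)
f(x) = 3x^2 + 4x + 1
f'(x) = 6x + 4

Iteration 1:
  f(5.000000) = 96.000000
  f'(5.000000) = 34.000000
  x_1 = 5.000000 - (96.000000)/(34.000000) = 2.176471

Iteration 2:
  f(2.176471) = 23.916955
  f'(2.176471) = 17.058824
  x_2 = 2.176471 - (23.916955)/(17.058824) = 0.774442

x_2 = 0.774442


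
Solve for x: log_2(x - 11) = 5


Convert to exponential form: x - 11 = 2^5 = 32
x = 32 + 11 = 43
Check: log_2(43 - 11) = log_2(32) = log_2(32) = 5 ✓

x = 43


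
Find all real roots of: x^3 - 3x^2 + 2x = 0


The constant term is 0, so x = 0 is a root. Factor out x:
  x(x^2 - 3x + 2) = 0
Solve the quadratic x^2 - 3x + 2 = 0: discriminant = (-3)^2 - 4(1)(2) = 9 - 8 = 1.
sqrt(1) = 1, so x = (3 ± 1)/2: x = 2 or x = 1.

x = 0, x = 1, x = 2


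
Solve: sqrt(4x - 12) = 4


Square both sides: 4x - 12 = 4^2 = 16
4x = 16 + 12 = 28
x = 7
Check: sqrt(4*7 - 12) = sqrt(16) = 4 ✓

x = 7


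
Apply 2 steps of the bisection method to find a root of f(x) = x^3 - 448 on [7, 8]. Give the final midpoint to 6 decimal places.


f(x) = x^3 - 448
f(7) = -105 < 0
f(8) = 64 > 0

Step 1: midpoint = (7.000000 + 8.000000)/2 = 7.500000
  f(7.500000) = -26.125000
  f(mid) < 0, so root is in [7.500000, 8.000000]

Step 2: midpoint = (7.500000 + 8.000000)/2 = 7.750000
  f(7.750000) = 17.484375
  f(mid) > 0, so root is in [7.500000, 7.750000]

midpoint = 7.750000


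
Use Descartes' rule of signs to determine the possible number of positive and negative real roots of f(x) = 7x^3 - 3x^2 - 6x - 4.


Descartes' rule of signs:

For positive roots, count sign changes in f(x) = 7x^3 - 3x^2 - 6x - 4:
Signs of coefficients: +, -, -, -
Number of sign changes: 1
Possible positive real roots: 1

For negative roots, examine f(-x) = -7x^3 - 3x^2 + 6x - 4:
Signs of coefficients: -, -, +, -
Number of sign changes: 2
Possible negative real roots: 2, 0

Positive roots: 1; Negative roots: 2 or 0


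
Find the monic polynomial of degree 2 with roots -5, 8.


A monic polynomial with roots -5, 8 is:
p(x) = (x + 5)(x - 8)
After multiplying by (x + 5): x + 5
After multiplying by (x - 8): x^2 - 3x - 40

x^2 - 3x - 40


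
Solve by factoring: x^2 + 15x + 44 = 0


We need two numbers that multiply to 44 and add to 15.
Those numbers are 4 and 11 (since 4 * 11 = 44 and 4 + 11 = 15).
So x^2 + 15x + 44 = (x + 4)(x + 11) = 0
Setting each factor to zero: x = -4 or x = -11

x = -11, x = -4


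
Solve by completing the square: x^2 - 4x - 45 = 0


Start: x^2 - 4x - 45 = 0
Move constant: x^2 - 4x = 45
Half of -4 is -2, squared is 4
Add 4 to both sides: x^2 - 4x + 4 = 49
(x - 2)^2 = 49
x - 2 = ±7
x = 2 + 7 = 9 or x = 2 - 7 = -5

x = -5, x = 9


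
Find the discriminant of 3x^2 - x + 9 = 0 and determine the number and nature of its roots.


For ax^2 + bx + c = 0, discriminant D = b^2 - 4ac
Here a = 3, b = -1, c = 9
D = (-1)^2 - 4(3)(9) = 1 - 108 = -107

D = -107 < 0
The equation has no real roots (2 complex conjugate roots).

Discriminant = -107, no real roots (2 complex conjugate roots)


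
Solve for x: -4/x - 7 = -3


Subtract -7 from both sides: -4/x = 4
Multiply both sides by x: -4 = 4 * x
Divide by 4: x = -1

x = -1


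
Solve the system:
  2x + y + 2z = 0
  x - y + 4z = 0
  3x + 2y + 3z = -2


Using Cramer's rule. Expand each determinant along the first row.
D  = 2*[(-1)*3 - 4*2] - 1*[1*3 - 4*3] + 2*[1*2 - (-1)*3]
  = 2*(-11) - 1*(-9) + 2*(5) = -3
Dx = 0*[(-1)*3 - 4*2] - 1*[0*3 - 4*(-2)] + 2*[0*2 - (-1)*(-2)]
  = 0*(-11) - 1*(8) + 2*(-2) = -12
Dy = 2*[0*3 - 4*(-2)] - 0*[1*3 - 4*3] + 2*[1*(-2) - 0*3]
  = 2*(8) - 0*(-9) + 2*(-2) = 12
Dz = 2*[(-1)*(-2) - 0*2] - 1*[1*(-2) - 0*3] + 0*[1*2 - (-1)*3]
  = 2*(2) - 1*(-2) + 0*(5) = 6
x = Dx/D = -12/-3 = 4, y = Dy/D = 12/-3 = -4, z = Dz/D = 6/-3 = -2
Check eq1: (2)(4) + (1)(-4) + (2)(-2) = 0 = 0 ✓
Check eq2: (1)(4) + (-1)(-4) + (4)(-2) = 0 = 0 ✓
Check eq3: (3)(4) + (2)(-4) + (3)(-2) = -2 = -2 ✓

x = 4, y = -4, z = -2


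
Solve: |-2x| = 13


An absolute value equation |expr| = 13 gives two cases:
Case 1: -2x = 13
  -2x = 13, so x = -13/2
Case 2: -2x = -13
  -2x = -13, so x = 13/2

x = -13/2, x = 13/2


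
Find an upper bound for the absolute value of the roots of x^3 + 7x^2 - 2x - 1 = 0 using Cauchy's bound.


Cauchy's bound: all roots r satisfy |r| <= 1 + max(|a_i/a_n|) for i = 0,...,n-1
where a_n is the leading coefficient.

Coefficients: [1, 7, -2, -1]
Leading coefficient a_n = 1
Ratios |a_i/a_n|: 7, 2, 1
Maximum ratio: 7
Cauchy's bound: |r| <= 1 + 7 = 8

Upper bound = 8


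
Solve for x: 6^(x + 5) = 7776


Express both sides with the same base.
7776 = 6^5
Since the bases match, equate exponents: x + 5 = 5
So x = 5 - (5) = 0

x = 0


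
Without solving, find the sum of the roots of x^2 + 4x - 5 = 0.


By Vieta's formulas for ax^2 + bx + c = 0:
  Sum of roots = -b/a
  Product of roots = c/a

Here a = 1, b = 4, c = -5
Sum = -(4)/1 = -4
Product = -5/1 = -5

Sum = -4


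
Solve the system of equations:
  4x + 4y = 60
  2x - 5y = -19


Using Cramer's rule:
Determinant D = (4)(-5) - (2)(4) = -20 - 8 = -28
Dx = (60)(-5) - (-19)(4) = -300 + 76 = -224
Dy = (4)(-19) - (2)(60) = -76 - 120 = -196
x = Dx/D = -224/-28 = 8
y = Dy/D = -196/-28 = 7

x = 8, y = 7


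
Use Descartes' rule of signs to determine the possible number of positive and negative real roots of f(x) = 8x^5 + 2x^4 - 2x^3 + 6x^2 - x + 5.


Descartes' rule of signs:

For positive roots, count sign changes in f(x) = 8x^5 + 2x^4 - 2x^3 + 6x^2 - x + 5:
Signs of coefficients: +, +, -, +, -, +
Number of sign changes: 4
Possible positive real roots: 4, 2, 0

For negative roots, examine f(-x) = -8x^5 + 2x^4 + 2x^3 + 6x^2 + x + 5:
Signs of coefficients: -, +, +, +, +, +
Number of sign changes: 1
Possible negative real roots: 1

Positive roots: 4 or 2 or 0; Negative roots: 1


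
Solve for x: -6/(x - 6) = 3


Multiply both sides by (x - 6): -6 = 3(x - 6)
Distribute: -6 = 3x - 18
3x = -6 + 18 = 12
x = 4

x = 4


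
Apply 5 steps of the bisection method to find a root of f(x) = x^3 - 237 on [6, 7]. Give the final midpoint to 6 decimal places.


f(x) = x^3 - 237
f(6) = -21 < 0
f(7) = 106 > 0

Step 1: midpoint = (6.000000 + 7.000000)/2 = 6.500000
  f(6.500000) = 37.625000
  f(mid) > 0, so root is in [6.000000, 6.500000]

Step 2: midpoint = (6.000000 + 6.500000)/2 = 6.250000
  f(6.250000) = 7.140625
  f(mid) > 0, so root is in [6.000000, 6.250000]

Step 3: midpoint = (6.000000 + 6.250000)/2 = 6.125000
  f(6.125000) = -7.216797
  f(mid) < 0, so root is in [6.125000, 6.250000]

Step 4: midpoint = (6.125000 + 6.250000)/2 = 6.187500
  f(6.187500) = -0.110596
  f(mid) < 0, so root is in [6.187500, 6.250000]

Step 5: midpoint = (6.187500 + 6.250000)/2 = 6.218750
  f(6.218750) = 3.496796
  f(mid) > 0, so root is in [6.187500, 6.218750]

midpoint = 6.218750


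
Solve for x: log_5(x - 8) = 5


Convert to exponential form: x - 8 = 5^5 = 3125
x = 3125 + 8 = 3133
Check: log_5(3133 - 8) = log_5(3125) = log_5(3125) = 5 ✓

x = 3133


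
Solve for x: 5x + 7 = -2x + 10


Starting with: 5x + 7 = -2x + 10
Move all x terms to left: (5 + 2)x = 10 - 7
Simplify: 7x = 3
Divide both sides by 7: x = 3/7

x = 3/7


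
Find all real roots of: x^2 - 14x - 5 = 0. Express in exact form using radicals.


Using the quadratic formula: x = (-b ± sqrt(b^2 - 4ac)) / (2a)
Here a = 1, b = -14, c = -5
Discriminant = b^2 - 4ac = (-14)^2 - 4(1)(-5) = 196 + 20 = 216
Since discriminant = 216 > 0, there are two real roots.
x = (14 ± 6*sqrt(6)) / 2
Simplifying: x = 7 ± 3*sqrt(6)
Numerically: x ≈ 14.3485 or x ≈ -0.3485

x = 7 + 3*sqrt(6) or x = 7 - 3*sqrt(6)


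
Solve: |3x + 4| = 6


An absolute value equation |expr| = 6 gives two cases:
Case 1: 3x + 4 = 6
  3x = 2, so x = 2/3
Case 2: 3x + 4 = -6
  3x = -10, so x = -10/3

x = -10/3, x = 2/3


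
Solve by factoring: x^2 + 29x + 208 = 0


We need two numbers that multiply to 208 and add to 29.
Those numbers are 13 and 16 (since 13 * 16 = 208 and 13 + 16 = 29).
So x^2 + 29x + 208 = (x + 13)(x + 16) = 0
Setting each factor to zero: x = -13 or x = -16

x = -16, x = -13


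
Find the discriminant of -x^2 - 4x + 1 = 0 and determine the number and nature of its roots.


For ax^2 + bx + c = 0, discriminant D = b^2 - 4ac
Here a = -1, b = -4, c = 1
D = (-4)^2 - 4(-1)(1) = 16 + 4 = 20

D = 20 > 0 but not a perfect square
The equation has 2 distinct real irrational roots.

Discriminant = 20, 2 distinct real irrational roots


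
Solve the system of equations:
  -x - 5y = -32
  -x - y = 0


Using Cramer's rule:
Determinant D = (-1)(-1) - (-1)(-5) = 1 - 5 = -4
Dx = (-32)(-1) - (0)(-5) = 32 - 0 = 32
Dy = (-1)(0) - (-1)(-32) = 0 - 32 = -32
x = Dx/D = 32/-4 = -8
y = Dy/D = -32/-4 = 8

x = -8, y = 8


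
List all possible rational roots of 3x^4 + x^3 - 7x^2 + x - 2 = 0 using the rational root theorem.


Rational root theorem: possible roots are ±p/q where:
  p divides the constant term (-2): p ∈ {1, 2}
  q divides the leading coefficient (3): q ∈ {1, 3}

All possible rational roots: -2, -1, -2/3, -1/3, 1/3, 2/3, 1, 2

-2, -1, -2/3, -1/3, 1/3, 2/3, 1, 2


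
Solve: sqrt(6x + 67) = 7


Square both sides: 6x + 67 = 7^2 = 49
6x = 49 - 67 = -18
x = -3
Check: sqrt(6*(-3) + 67) = sqrt(49) = 7 ✓

x = -3


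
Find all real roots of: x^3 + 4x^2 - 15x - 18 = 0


Let p(x) = x^3 + 4x^2 - 15x - 18. By the rational root theorem (leading coefficient 1), any rational root is an integer divisor of 18: try ±1, ±2, ... in turn.
Test x = 1: value = -28 ≠ 0.
Test x = -1: value = 0 ✓, so (x + 1) is a factor.
Synthetic division by (x + 1): bring down 1; 1(-1) + 4 = 3; 3(-1) - 15 = -18; (-18)(-1) - 18 = 0 → quotient x^2 + 3x - 18, remainder 0.
Solve the quadratic x^2 + 3x - 18 = 0: discriminant = 3^2 - 4(1)(-18) = 9 + 72 = 81.
sqrt(81) = 9, so x = (-3 ± 9)/2: x = 3 or x = -6.

x = -6, x = -1, x = 3


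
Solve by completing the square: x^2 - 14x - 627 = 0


Start: x^2 - 14x - 627 = 0
Move constant: x^2 - 14x = 627
Half of -14 is -7, squared is 49
Add 49 to both sides: x^2 - 14x + 49 = 676
(x - 7)^2 = 676
x - 7 = ±26
x = 7 + 26 = 33 or x = 7 - 26 = -19

x = -19, x = 33


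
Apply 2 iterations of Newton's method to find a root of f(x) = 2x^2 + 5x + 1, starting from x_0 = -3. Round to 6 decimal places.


Newton's method: x_(n+1) = x_n - f(x_n)/f'(x_n)
f(x) = 2x^2 + 5x + 1
f'(x) = 4x + 5

Iteration 1:
  f(-3.000000) = 4.000000
  f'(-3.000000) = -7.000000
  x_1 = -3.000000 - (4.000000)/(-7.000000) = -2.428571

Iteration 2:
  f(-2.428571) = 0.653061
  f'(-2.428571) = -4.714286
  x_2 = -2.428571 - (0.653061)/(-4.714286) = -2.290043

x_2 = -2.290043


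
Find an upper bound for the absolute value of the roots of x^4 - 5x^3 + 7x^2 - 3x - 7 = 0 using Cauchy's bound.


Cauchy's bound: all roots r satisfy |r| <= 1 + max(|a_i/a_n|) for i = 0,...,n-1
where a_n is the leading coefficient.

Coefficients: [1, -5, 7, -3, -7]
Leading coefficient a_n = 1
Ratios |a_i/a_n|: 5, 7, 3, 7
Maximum ratio: 7
Cauchy's bound: |r| <= 1 + 7 = 8

Upper bound = 8


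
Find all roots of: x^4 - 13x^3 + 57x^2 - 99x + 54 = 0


Let p(x) = x^4 - 13x^3 + 57x^2 - 99x + 54. By the rational root theorem (leading coefficient 1), any rational root is an integer divisor of 54: try ±1, ±2, ... in turn.
Test x = 1: value = 0 ✓, so (x - 1) is a factor.
Synthetic division by (x - 1): bring down 1; 1(1) - 13 = -12; (-12)(1) + 57 = 45; 45(1) - 99 = -54; (-54)(1) + 54 = 0 → quotient x^3 - 12x^2 + 45x - 54, remainder 0.
Continue with the quotient x^3 - 12x^2 + 45x - 54 (candidates must divide 54; re-test x = 1 first in case it repeats).
Test x = 1: value = -20 ≠ 0.
Test x = -1: value = -112 ≠ 0.
Test x = 2: value = -4 ≠ 0.
Test x = -2: value = -200 ≠ 0.
Test x = 3: value = 0 ✓, so (x - 3) is a factor.
Synthetic division by (x - 3): bring down 1; 1(3) - 12 = -9; (-9)(3) + 45 = 18; 18(3) - 54 = 0 → quotient x^2 - 9x + 18, remainder 0.
Solve the quadratic x^2 - 9x + 18 = 0: discriminant = (-9)^2 - 4(1)(18) = 81 - 72 = 9.
sqrt(9) = 3, so x = (9 ± 3)/2: x = 6 or x = 3.
Collecting all roots found:

x = 1, x = 3 (multiplicity 2), x = 6


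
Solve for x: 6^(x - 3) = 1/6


Express both sides with the same base.
1/6 = 6^(-1)
Since the bases match, equate exponents: x - 3 = -1
So x = -1 - (-3) = 2

x = 2


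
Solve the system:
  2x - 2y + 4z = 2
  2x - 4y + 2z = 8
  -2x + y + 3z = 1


Using Cramer's rule. Expand each determinant along the first row.
D  = 2*[(-4)*3 - 2*1] - (-2)*[2*3 - 2*(-2)] + 4*[2*1 - (-4)*(-2)]
  = 2*(-14) - (-2)*(10) + 4*(-6) = -32
Dx = 2*[(-4)*3 - 2*1] - (-2)*[8*3 - 2*1] + 4*[8*1 - (-4)*1]
  = 2*(-14) - (-2)*(22) + 4*(12) = 64
Dy = 2*[8*3 - 2*1] - 2*[2*3 - 2*(-2)] + 4*[2*1 - 8*(-2)]
  = 2*(22) - 2*(10) + 4*(18) = 96
Dz = 2*[(-4)*1 - 8*1] - (-2)*[2*1 - 8*(-2)] + 2*[2*1 - (-4)*(-2)]
  = 2*(-12) - (-2)*(18) + 2*(-6) = 0
x = Dx/D = 64/-32 = -2, y = Dy/D = 96/-32 = -3, z = Dz/D = 0/-32 = 0
Check eq1: (2)(-2) + (-2)(-3) + (4)(0) = 2 = 2 ✓
Check eq2: (2)(-2) + (-4)(-3) + (2)(0) = 8 = 8 ✓
Check eq3: (-2)(-2) + (1)(-3) + (3)(0) = 1 = 1 ✓

x = -2, y = -3, z = 0


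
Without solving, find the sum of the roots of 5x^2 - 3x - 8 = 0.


By Vieta's formulas for ax^2 + bx + c = 0:
  Sum of roots = -b/a
  Product of roots = c/a

Here a = 5, b = -3, c = -8
Sum = -(-3)/5 = 3/5
Product = -8/5 = -8/5

Sum = 3/5


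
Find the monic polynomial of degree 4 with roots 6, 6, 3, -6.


A monic polynomial with roots 6, 6, 3, -6 is:
p(x) = (x - 6)(x - 6)(x - 3)(x + 6)
After multiplying by (x - 6): x - 6
After multiplying by (x - 6): x^2 - 12x + 36
After multiplying by (x - 3): x^3 - 15x^2 + 72x - 108
After multiplying by (x + 6): x^4 - 9x^3 - 18x^2 + 324x - 648

x^4 - 9x^3 - 18x^2 + 324x - 648


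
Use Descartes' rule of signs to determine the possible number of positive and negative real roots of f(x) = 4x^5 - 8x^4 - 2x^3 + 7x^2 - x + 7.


Descartes' rule of signs:

For positive roots, count sign changes in f(x) = 4x^5 - 8x^4 - 2x^3 + 7x^2 - x + 7:
Signs of coefficients: +, -, -, +, -, +
Number of sign changes: 4
Possible positive real roots: 4, 2, 0

For negative roots, examine f(-x) = -4x^5 - 8x^4 + 2x^3 + 7x^2 + x + 7:
Signs of coefficients: -, -, +, +, +, +
Number of sign changes: 1
Possible negative real roots: 1

Positive roots: 4 or 2 or 0; Negative roots: 1


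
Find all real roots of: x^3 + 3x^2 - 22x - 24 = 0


Let p(x) = x^3 + 3x^2 - 22x - 24. By the rational root theorem (leading coefficient 1), any rational root is an integer divisor of 24: try ±1, ±2, ... in turn.
Test x = 1: value = -42 ≠ 0.
Test x = -1: value = 0 ✓, so (x + 1) is a factor.
Synthetic division by (x + 1): bring down 1; 1(-1) + 3 = 2; 2(-1) - 22 = -24; (-24)(-1) - 24 = 0 → quotient x^2 + 2x - 24, remainder 0.
Solve the quadratic x^2 + 2x - 24 = 0: discriminant = 2^2 - 4(1)(-24) = 4 + 96 = 100.
sqrt(100) = 10, so x = (-2 ± 10)/2: x = 4 or x = -6.

x = -6, x = -1, x = 4


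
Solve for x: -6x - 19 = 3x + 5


Starting with: -6x - 19 = 3x + 5
Move all x terms to left: (-6 - 3)x = 5 + 19
Simplify: -9x = 24
Divide both sides by -9: x = -8/3

x = -8/3


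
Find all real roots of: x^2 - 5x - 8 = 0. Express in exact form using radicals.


Using the quadratic formula: x = (-b ± sqrt(b^2 - 4ac)) / (2a)
Here a = 1, b = -5, c = -8
Discriminant = b^2 - 4ac = (-5)^2 - 4(1)(-8) = 25 + 32 = 57
Since discriminant = 57 > 0, there are two real roots.
x = (5 ± sqrt(57)) / 2
Numerically: x ≈ 6.2749 or x ≈ -1.2749

x = (5 + sqrt(57)) / 2 or x = (5 - sqrt(57)) / 2


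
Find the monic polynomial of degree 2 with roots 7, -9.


A monic polynomial with roots 7, -9 is:
p(x) = (x - 7)(x + 9)
After multiplying by (x - 7): x - 7
After multiplying by (x + 9): x^2 + 2x - 63

x^2 + 2x - 63


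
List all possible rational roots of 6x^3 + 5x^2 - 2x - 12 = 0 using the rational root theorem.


Rational root theorem: possible roots are ±p/q where:
  p divides the constant term (-12): p ∈ {1, 2, 3, 4, 6, 12}
  q divides the leading coefficient (6): q ∈ {1, 2, 3, 6}

All possible rational roots: -12, -6, -4, -3, -2, -3/2, -4/3, -1, -2/3, -1/2, -1/3, -1/6, 1/6, 1/3, 1/2, 2/3, 1, 4/3, 3/2, 2, 3, 4, 6, 12

-12, -6, -4, -3, -2, -3/2, -4/3, -1, -2/3, -1/2, -1/3, -1/6, 1/6, 1/3, 1/2, 2/3, 1, 4/3, 3/2, 2, 3, 4, 6, 12


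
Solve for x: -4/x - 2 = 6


Subtract -2 from both sides: -4/x = 8
Multiply both sides by x: -4 = 8 * x
Divide by 8: x = -1/2

x = -1/2


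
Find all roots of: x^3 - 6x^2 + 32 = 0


Let p(x) = x^3 - 6x^2 + 32. By the rational root theorem (leading coefficient 1), any rational root is an integer divisor of 32: try ±1, ±2, ... in turn.
Test x = 1: value = 27 ≠ 0.
Test x = -1: value = 25 ≠ 0.
Test x = 2: value = 16 ≠ 0.
Test x = -2: value = 0 ✓, so (x + 2) is a factor.
Synthetic division by (x + 2): bring down 1; 1(-2) - 6 = -8; (-8)(-2) + 0 = 16; 16(-2) + 32 = 0 → quotient x^2 - 8x + 16, remainder 0.
Solve the quadratic x^2 - 8x + 16 = 0: discriminant = (-8)^2 - 4(1)(16) = 64 - 64 = 0.
Discriminant = 0, so a double root: x = 8/2 = 4.
Collecting all roots found:

x = -2, x = 4 (multiplicity 2)


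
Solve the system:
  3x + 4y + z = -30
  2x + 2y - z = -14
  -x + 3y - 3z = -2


Using Cramer's rule. Expand each determinant along the first row.
D  = 3*[2*(-3) - (-1)*3] - 4*[2*(-3) - (-1)*(-1)] + 1*[2*3 - 2*(-1)]
  = 3*(-3) - 4*(-7) + 1*(8) = 27
Dx = (-30)*[2*(-3) - (-1)*3] - 4*[(-14)*(-3) - (-1)*(-2)] + 1*[(-14)*3 - 2*(-2)]
  = (-30)*(-3) - 4*(40) + 1*(-38) = -108
Dy = 3*[(-14)*(-3) - (-1)*(-2)] - (-30)*[2*(-3) - (-1)*(-1)] + 1*[2*(-2) - (-14)*(-1)]
  = 3*(40) - (-30)*(-7) + 1*(-18) = -108
Dz = 3*[2*(-2) - (-14)*3] - 4*[2*(-2) - (-14)*(-1)] + (-30)*[2*3 - 2*(-1)]
  = 3*(38) - 4*(-18) + (-30)*(8) = -54
x = Dx/D = -108/27 = -4, y = Dy/D = -108/27 = -4, z = Dz/D = -54/27 = -2
Check eq1: (3)(-4) + (4)(-4) + (1)(-2) = -30 = -30 ✓
Check eq2: (2)(-4) + (2)(-4) + (-1)(-2) = -14 = -14 ✓
Check eq3: (-1)(-4) + (3)(-4) + (-3)(-2) = -2 = -2 ✓

x = -4, y = -4, z = -2


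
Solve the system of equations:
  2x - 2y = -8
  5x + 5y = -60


Using Cramer's rule:
Determinant D = (2)(5) - (5)(-2) = 10 + 10 = 20
Dx = (-8)(5) - (-60)(-2) = -40 - 120 = -160
Dy = (2)(-60) - (5)(-8) = -120 + 40 = -80
x = Dx/D = -160/20 = -8
y = Dy/D = -80/20 = -4

x = -8, y = -4


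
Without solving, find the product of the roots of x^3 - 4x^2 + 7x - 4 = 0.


By Vieta's formulas for x^3 + bx^2 + cx + d = 0:
  r1 + r2 + r3 = -b/a = 4
  r1*r2 + r1*r3 + r2*r3 = c/a = 7
  r1*r2*r3 = -d/a = 4


Product = 4


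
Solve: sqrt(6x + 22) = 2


Square both sides: 6x + 22 = 2^2 = 4
6x = 4 - 22 = -18
x = -3
Check: sqrt(6*(-3) + 22) = sqrt(4) = 2 ✓

x = -3


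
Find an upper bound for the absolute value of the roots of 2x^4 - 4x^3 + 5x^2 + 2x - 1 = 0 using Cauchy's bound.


Cauchy's bound: all roots r satisfy |r| <= 1 + max(|a_i/a_n|) for i = 0,...,n-1
where a_n is the leading coefficient.

Coefficients: [2, -4, 5, 2, -1]
Leading coefficient a_n = 2
Ratios |a_i/a_n|: 2, 5/2, 1, 1/2
Maximum ratio: 5/2
Cauchy's bound: |r| <= 1 + 5/2 = 7/2

Upper bound = 7/2


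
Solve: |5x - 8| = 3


An absolute value equation |expr| = 3 gives two cases:
Case 1: 5x - 8 = 3
  5x = 11, so x = 11/5
Case 2: 5x - 8 = -3
  5x = 5, so x = 1

x = 1, x = 11/5


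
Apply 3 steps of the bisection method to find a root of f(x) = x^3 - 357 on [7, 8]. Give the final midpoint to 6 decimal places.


f(x) = x^3 - 357
f(7) = -14 < 0
f(8) = 155 > 0

Step 1: midpoint = (7.000000 + 8.000000)/2 = 7.500000
  f(7.500000) = 64.875000
  f(mid) > 0, so root is in [7.000000, 7.500000]

Step 2: midpoint = (7.000000 + 7.500000)/2 = 7.250000
  f(7.250000) = 24.078125
  f(mid) > 0, so root is in [7.000000, 7.250000]

Step 3: midpoint = (7.000000 + 7.250000)/2 = 7.125000
  f(7.125000) = 4.705078
  f(mid) > 0, so root is in [7.000000, 7.125000]

midpoint = 7.125000


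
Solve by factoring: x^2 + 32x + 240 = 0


We need two numbers that multiply to 240 and add to 32.
Those numbers are 20 and 12 (since 20 * 12 = 240 and 20 + 12 = 32).
So x^2 + 32x + 240 = (x + 20)(x + 12) = 0
Setting each factor to zero: x = -20 or x = -12

x = -20, x = -12


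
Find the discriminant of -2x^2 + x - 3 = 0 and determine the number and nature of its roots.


For ax^2 + bx + c = 0, discriminant D = b^2 - 4ac
Here a = -2, b = 1, c = -3
D = (1)^2 - 4(-2)(-3) = 1 - 24 = -23

D = -23 < 0
The equation has no real roots (2 complex conjugate roots).

Discriminant = -23, no real roots (2 complex conjugate roots)


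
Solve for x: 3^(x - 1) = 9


Express both sides with the same base.
9 = 3^2
Since the bases match, equate exponents: x - 1 = 2
So x = 2 - (-1) = 3

x = 3


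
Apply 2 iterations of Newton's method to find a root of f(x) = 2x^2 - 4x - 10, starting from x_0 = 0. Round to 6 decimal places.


Newton's method: x_(n+1) = x_n - f(x_n)/f'(x_n)
f(x) = 2x^2 - 4x - 10
f'(x) = 4x - 4

Iteration 1:
  f(0.000000) = -10.000000
  f'(0.000000) = -4.000000
  x_1 = 0.000000 - (-10.000000)/(-4.000000) = -2.500000

Iteration 2:
  f(-2.500000) = 12.500000
  f'(-2.500000) = -14.000000
  x_2 = -2.500000 - (12.500000)/(-14.000000) = -1.607143

x_2 = -1.607143


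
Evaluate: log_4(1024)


We need the exponent such that 4^? = 1024
4^5 = 1024
Therefore log_4(1024) = 5

5


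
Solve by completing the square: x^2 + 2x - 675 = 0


Start: x^2 + 2x - 675 = 0
Move constant: x^2 + 2x = 675
Half of 2 is 1, squared is 1
Add 1 to both sides: x^2 + 2x + 1 = 676
(x + 1)^2 = 676
x + 1 = ±26
x = -1 + 26 = 25 or x = -1 - 26 = -27

x = -27, x = 25


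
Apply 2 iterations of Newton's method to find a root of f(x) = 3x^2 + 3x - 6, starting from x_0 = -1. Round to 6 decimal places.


Newton's method: x_(n+1) = x_n - f(x_n)/f'(x_n)
f(x) = 3x^2 + 3x - 6
f'(x) = 6x + 3

Iteration 1:
  f(-1.000000) = -6.000000
  f'(-1.000000) = -3.000000
  x_1 = -1.000000 - (-6.000000)/(-3.000000) = -3.000000

Iteration 2:
  f(-3.000000) = 12.000000
  f'(-3.000000) = -15.000000
  x_2 = -3.000000 - (12.000000)/(-15.000000) = -2.200000

x_2 = -2.200000


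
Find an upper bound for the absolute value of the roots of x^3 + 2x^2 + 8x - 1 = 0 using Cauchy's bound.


Cauchy's bound: all roots r satisfy |r| <= 1 + max(|a_i/a_n|) for i = 0,...,n-1
where a_n is the leading coefficient.

Coefficients: [1, 2, 8, -1]
Leading coefficient a_n = 1
Ratios |a_i/a_n|: 2, 8, 1
Maximum ratio: 8
Cauchy's bound: |r| <= 1 + 8 = 9

Upper bound = 9


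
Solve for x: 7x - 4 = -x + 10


Starting with: 7x - 4 = -x + 10
Move all x terms to left: (7 + 1)x = 10 + 4
Simplify: 8x = 14
Divide both sides by 8: x = 7/4

x = 7/4


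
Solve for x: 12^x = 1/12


Express both sides with the same base.
1/12 = 12^(-1)
Since the bases match: x = -1

x = -1


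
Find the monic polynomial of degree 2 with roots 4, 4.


A monic polynomial with roots 4, 4 is:
p(x) = (x - 4)(x - 4)
After multiplying by (x - 4): x - 4
After multiplying by (x - 4): x^2 - 8x + 16

x^2 - 8x + 16


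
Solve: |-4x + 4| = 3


An absolute value equation |expr| = 3 gives two cases:
Case 1: -4x + 4 = 3
  -4x = -1, so x = 1/4
Case 2: -4x + 4 = -3
  -4x = -7, so x = 7/4

x = 1/4, x = 7/4


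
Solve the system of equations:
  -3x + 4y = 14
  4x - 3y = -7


Using Cramer's rule:
Determinant D = (-3)(-3) - (4)(4) = 9 - 16 = -7
Dx = (14)(-3) - (-7)(4) = -42 + 28 = -14
Dy = (-3)(-7) - (4)(14) = 21 - 56 = -35
x = Dx/D = -14/-7 = 2
y = Dy/D = -35/-7 = 5

x = 2, y = 5


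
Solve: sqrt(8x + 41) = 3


Square both sides: 8x + 41 = 3^2 = 9
8x = 9 - 41 = -32
x = -4
Check: sqrt(8*(-4) + 41) = sqrt(9) = 3 ✓

x = -4


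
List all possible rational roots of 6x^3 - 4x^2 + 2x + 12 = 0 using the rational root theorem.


Rational root theorem: possible roots are ±p/q where:
  p divides the constant term (12): p ∈ {1, 2, 3, 4, 6, 12}
  q divides the leading coefficient (6): q ∈ {1, 2, 3, 6}

All possible rational roots: -12, -6, -4, -3, -2, -3/2, -4/3, -1, -2/3, -1/2, -1/3, -1/6, 1/6, 1/3, 1/2, 2/3, 1, 4/3, 3/2, 2, 3, 4, 6, 12

-12, -6, -4, -3, -2, -3/2, -4/3, -1, -2/3, -1/2, -1/3, -1/6, 1/6, 1/3, 1/2, 2/3, 1, 4/3, 3/2, 2, 3, 4, 6, 12


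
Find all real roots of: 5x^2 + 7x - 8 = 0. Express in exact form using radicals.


Using the quadratic formula: x = (-b ± sqrt(b^2 - 4ac)) / (2a)
Here a = 5, b = 7, c = -8
Discriminant = b^2 - 4ac = 7^2 - 4(5)(-8) = 49 + 160 = 209
Since discriminant = 209 > 0, there are two real roots.
x = (-7 ± sqrt(209)) / 10
Numerically: x ≈ 0.7457 or x ≈ -2.1457

x = (-7 + sqrt(209)) / 10 or x = (-7 - sqrt(209)) / 10


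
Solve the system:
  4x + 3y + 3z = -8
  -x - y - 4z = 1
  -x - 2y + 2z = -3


Using Cramer's rule. Expand each determinant along the first row.
D  = 4*[(-1)*2 - (-4)*(-2)] - 3*[(-1)*2 - (-4)*(-1)] + 3*[(-1)*(-2) - (-1)*(-1)]
  = 4*(-10) - 3*(-6) + 3*(1) = -19
Dx = (-8)*[(-1)*2 - (-4)*(-2)] - 3*[1*2 - (-4)*(-3)] + 3*[1*(-2) - (-1)*(-3)]
  = (-8)*(-10) - 3*(-10) + 3*(-5) = 95
Dy = 4*[1*2 - (-4)*(-3)] - (-8)*[(-1)*2 - (-4)*(-1)] + 3*[(-1)*(-3) - 1*(-1)]
  = 4*(-10) - (-8)*(-6) + 3*(4) = -76
Dz = 4*[(-1)*(-3) - 1*(-2)] - 3*[(-1)*(-3) - 1*(-1)] + (-8)*[(-1)*(-2) - (-1)*(-1)]
  = 4*(5) - 3*(4) + (-8)*(1) = 0
x = Dx/D = 95/-19 = -5, y = Dy/D = -76/-19 = 4, z = Dz/D = 0/-19 = 0
Check eq1: (4)(-5) + (3)(4) + (3)(0) = -8 = -8 ✓
Check eq2: (-1)(-5) + (-1)(4) + (-4)(0) = 1 = 1 ✓
Check eq3: (-1)(-5) + (-2)(4) + (2)(0) = -3 = -3 ✓

x = -5, y = 4, z = 0


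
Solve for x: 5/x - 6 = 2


Subtract -6 from both sides: 5/x = 8
Multiply both sides by x: 5 = 8 * x
Divide by 8: x = 5/8

x = 5/8


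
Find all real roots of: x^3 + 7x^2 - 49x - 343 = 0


Let p(x) = x^3 + 7x^2 - 49x - 343. By the rational root theorem (leading coefficient 1), any rational root is an integer divisor of 343: try ±1, ±2, ... in turn.
Test x = 1: value = -384 ≠ 0.
Test x = -1: value = -288 ≠ 0.
Test x = 7: value = 0 ✓, so (x - 7) is a factor.
Synthetic division by (x - 7): bring down 1; 1(7) + 7 = 14; 14(7) - 49 = 49; 49(7) - 343 = 0 → quotient x^2 + 14x + 49, remainder 0.
Solve the quadratic x^2 + 14x + 49 = 0: discriminant = 14^2 - 4(1)(49) = 196 - 196 = 0.
Discriminant = 0, so a double root: x = -14/2 = -7.

x = -7 (multiplicity 2), x = 7
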